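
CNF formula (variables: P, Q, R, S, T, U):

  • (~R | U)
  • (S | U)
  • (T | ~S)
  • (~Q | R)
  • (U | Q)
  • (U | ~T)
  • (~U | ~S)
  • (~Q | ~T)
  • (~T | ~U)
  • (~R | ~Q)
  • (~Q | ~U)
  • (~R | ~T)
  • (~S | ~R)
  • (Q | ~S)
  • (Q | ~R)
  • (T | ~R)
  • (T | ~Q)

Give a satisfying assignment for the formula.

P=F, Q=F, R=F, S=F, T=F, U=T

Try Q = False.
  then U is forced to True.
  then S is forced to False.
  then T is forced to False.
  then R is forced to False.
P is now unconstrained; take P = False.
Every clause has at least one true literal under this assignment.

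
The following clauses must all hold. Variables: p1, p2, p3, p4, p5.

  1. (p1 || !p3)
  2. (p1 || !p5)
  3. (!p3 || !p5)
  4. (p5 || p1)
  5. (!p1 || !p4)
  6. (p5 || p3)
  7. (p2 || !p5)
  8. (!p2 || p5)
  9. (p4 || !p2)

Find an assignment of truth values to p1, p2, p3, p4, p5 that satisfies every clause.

p1=1, p2=0, p3=1, p4=0, p5=0

Set p1 = True and propagate.
  then p4 is forced to False.
  then p2 is forced to False.
  then p5 is forced to False.
  then p3 is forced to True.
Check each clause:
  1. (!p3 || p1) — p1 is true.
  2. (!p5 || p1) — p1 is true.
  3. (!p3 || !p5) — !p5 is true.
  4. (p5 || p1) — p1 is true.
  5. (!p4 || !p1) — !p4 is true.
  6. (p5 || p3) — p3 is true.
  7. (!p5 || p2) — !p5 is true.
  8. (p5 || !p2) — !p2 is true.
  9. (!p2 || p4) — !p2 is true.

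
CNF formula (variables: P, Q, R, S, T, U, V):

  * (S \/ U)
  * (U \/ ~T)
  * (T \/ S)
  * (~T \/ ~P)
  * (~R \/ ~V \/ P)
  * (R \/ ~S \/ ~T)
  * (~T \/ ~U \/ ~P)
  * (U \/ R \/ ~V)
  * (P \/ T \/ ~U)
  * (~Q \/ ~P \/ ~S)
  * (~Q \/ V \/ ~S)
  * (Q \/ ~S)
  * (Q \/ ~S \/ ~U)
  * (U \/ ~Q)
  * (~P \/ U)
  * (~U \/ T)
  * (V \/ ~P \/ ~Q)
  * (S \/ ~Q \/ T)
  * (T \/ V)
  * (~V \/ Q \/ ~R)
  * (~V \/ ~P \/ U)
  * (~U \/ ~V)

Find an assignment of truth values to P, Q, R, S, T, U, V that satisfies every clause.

P=F, Q=F, R=T, S=F, T=T, U=T, V=F

Branch on P: take P = False.
Set Q = False and propagate.
  then S is forced to False.
  then U is forced to True.
  then T is forced to True.
  then V is forced to False.
R is now unconstrained; take R = True.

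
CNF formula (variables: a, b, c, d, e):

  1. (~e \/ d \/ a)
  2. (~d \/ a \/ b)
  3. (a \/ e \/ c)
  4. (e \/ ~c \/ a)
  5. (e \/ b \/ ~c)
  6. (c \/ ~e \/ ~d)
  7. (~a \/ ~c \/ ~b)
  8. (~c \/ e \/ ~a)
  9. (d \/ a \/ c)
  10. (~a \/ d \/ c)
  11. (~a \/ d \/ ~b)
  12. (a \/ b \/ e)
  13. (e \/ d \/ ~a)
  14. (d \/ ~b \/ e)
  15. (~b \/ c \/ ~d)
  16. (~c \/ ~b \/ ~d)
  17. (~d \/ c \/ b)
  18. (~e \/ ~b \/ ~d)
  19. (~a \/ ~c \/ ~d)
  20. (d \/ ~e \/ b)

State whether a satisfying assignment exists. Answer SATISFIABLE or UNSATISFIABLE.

d = True:
  c = True:
    propagation gives b=False, a=True; an empty clause results — contradiction.
  c = False:
    propagation gives e=False, a=True, b=False; an empty clause results — contradiction.
d = False:
  a = True:
    propagation gives c=True, b=False, e=True; an empty clause results — contradiction.
  a = False:
    propagation gives e=False, c=True; an empty clause results — contradiction.
Every branch closes, so no satisfying assignment exists.

UNSATISFIABLE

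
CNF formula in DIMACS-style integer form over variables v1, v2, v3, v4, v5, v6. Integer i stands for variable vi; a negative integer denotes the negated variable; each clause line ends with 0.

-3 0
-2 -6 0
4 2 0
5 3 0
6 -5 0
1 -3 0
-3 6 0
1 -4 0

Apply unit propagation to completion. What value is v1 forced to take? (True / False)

True

Unit clause (!v3) sets v3 = False.
(v3 || v5): since v3 = False, the clause reduces to (v5). v5 = True.
From (v6 || !v5) and v5 = True: v6 = True.
(!v2 || !v6): since v6 = True, the clause reduces to (!v2). v2 = False.
(v4 || v2) with v2 = False leaves only v4, so v4 = True.
(!v4 || v1): since v4 = True, the clause reduces to (v1). v1 = True.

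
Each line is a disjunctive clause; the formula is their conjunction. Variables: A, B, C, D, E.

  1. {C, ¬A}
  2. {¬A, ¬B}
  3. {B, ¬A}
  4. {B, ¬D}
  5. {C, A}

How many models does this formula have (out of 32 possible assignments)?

6

Satisfying assignments:
  A=0 B=0 C=1 D=0 E=0
  A=0 B=0 C=1 D=0 E=1
  A=0 B=1 C=1 D=0 E=0
  A=0 B=1 C=1 D=0 E=1
  A=0 B=1 C=1 D=1 E=0
  A=0 B=1 C=1 D=1 E=1
That's 6 in total.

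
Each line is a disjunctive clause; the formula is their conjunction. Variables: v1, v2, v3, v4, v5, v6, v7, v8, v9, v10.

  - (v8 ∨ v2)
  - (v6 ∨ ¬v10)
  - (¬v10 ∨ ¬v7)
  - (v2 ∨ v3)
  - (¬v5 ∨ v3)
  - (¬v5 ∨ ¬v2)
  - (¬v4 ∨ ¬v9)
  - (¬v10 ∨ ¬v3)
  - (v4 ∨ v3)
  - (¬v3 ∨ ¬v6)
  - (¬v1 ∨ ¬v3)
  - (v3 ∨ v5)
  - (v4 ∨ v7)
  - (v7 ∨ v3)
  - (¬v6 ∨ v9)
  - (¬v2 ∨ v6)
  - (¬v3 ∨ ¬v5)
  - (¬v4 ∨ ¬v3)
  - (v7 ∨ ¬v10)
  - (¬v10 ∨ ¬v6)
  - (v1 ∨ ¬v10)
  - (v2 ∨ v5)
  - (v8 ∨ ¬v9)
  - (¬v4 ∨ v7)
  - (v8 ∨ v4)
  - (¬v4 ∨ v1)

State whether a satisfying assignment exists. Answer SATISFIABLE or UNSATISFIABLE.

UNSATISFIABLE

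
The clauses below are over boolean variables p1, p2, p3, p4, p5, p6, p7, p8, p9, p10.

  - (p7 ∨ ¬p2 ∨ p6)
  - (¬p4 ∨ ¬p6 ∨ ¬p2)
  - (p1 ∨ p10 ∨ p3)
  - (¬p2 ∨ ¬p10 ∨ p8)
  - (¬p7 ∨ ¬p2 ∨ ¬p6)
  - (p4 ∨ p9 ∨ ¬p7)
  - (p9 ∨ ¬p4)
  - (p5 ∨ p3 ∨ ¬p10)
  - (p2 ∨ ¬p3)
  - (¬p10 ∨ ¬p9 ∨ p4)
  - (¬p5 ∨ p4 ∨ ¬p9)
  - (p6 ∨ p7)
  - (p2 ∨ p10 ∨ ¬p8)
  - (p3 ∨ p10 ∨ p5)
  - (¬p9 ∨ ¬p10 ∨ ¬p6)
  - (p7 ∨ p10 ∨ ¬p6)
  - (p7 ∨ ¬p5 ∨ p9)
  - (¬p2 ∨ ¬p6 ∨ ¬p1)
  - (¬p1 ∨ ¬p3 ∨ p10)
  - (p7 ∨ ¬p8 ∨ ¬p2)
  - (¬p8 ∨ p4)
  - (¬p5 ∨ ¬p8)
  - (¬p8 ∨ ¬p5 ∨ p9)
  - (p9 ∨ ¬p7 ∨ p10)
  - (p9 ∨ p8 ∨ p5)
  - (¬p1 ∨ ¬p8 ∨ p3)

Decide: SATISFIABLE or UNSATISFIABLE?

SATISFIABLE

Set p1 = False and propagate.
For the remaining variables, p2 = True, p3 = True, p4 = False, p5 = False, p6 = False, p7 = True, p8 = False, p9 = True, p10 = False works.
So p1 = F, p2 = T, p3 = T, p4 = F, p5 = F, p6 = F, p7 = T, p8 = F, p9 = T, p10 = F is a satisfying assignment.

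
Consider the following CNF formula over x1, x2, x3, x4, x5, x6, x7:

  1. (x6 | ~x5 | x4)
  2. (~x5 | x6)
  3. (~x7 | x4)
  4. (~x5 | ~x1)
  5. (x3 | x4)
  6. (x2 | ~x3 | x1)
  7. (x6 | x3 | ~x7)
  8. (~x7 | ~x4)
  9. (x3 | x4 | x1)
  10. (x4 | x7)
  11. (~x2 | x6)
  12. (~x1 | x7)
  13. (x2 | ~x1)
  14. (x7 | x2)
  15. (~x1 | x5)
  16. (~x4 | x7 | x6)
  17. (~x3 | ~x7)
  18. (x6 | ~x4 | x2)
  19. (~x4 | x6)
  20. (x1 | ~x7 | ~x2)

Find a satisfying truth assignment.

x1=False, x2=True, x3=True, x4=True, x5=True, x6=True, x7=False

Pure literal: x6 appears only positively; assign x6 = True.
Branch on x1: take x1 = False.
For the remaining variables, x2 = True, x3 = True, x4 = True, x5 = True, x7 = False works.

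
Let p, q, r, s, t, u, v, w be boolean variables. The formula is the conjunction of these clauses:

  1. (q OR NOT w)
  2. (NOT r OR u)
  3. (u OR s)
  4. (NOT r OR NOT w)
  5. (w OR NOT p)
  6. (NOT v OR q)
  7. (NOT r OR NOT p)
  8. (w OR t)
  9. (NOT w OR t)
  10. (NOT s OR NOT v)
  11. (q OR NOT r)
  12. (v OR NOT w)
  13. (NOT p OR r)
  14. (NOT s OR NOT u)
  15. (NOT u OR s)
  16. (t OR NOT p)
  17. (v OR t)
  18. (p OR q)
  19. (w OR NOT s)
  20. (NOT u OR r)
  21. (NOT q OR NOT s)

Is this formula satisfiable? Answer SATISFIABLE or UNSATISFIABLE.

w = True:
  propagation gives q=True, r=False, t=True, v=True; an empty clause results — contradiction.
w = False:
  propagation gives p=False, t=True, q=True, s=False; an empty clause results — contradiction.
Every branch closes, so no satisfying assignment exists.

UNSATISFIABLE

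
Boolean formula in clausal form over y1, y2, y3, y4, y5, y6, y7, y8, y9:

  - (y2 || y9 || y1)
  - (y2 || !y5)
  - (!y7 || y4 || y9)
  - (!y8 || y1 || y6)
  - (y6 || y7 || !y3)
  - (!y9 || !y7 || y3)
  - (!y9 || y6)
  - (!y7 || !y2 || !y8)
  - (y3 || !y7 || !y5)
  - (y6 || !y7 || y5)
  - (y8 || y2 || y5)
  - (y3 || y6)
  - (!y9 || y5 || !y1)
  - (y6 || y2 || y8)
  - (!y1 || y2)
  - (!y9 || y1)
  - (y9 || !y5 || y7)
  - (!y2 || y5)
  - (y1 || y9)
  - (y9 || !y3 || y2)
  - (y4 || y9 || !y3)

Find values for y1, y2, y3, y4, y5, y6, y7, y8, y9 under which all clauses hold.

y1 = True, y2 = True, y3 = True, y4 = True, y5 = True, y6 = True, y7 = False, y8 = True, y9 = True

Check each clause:
  1. (y9 || y1 || y2) — y1 is true.
  2. (!y5 || y2) — y2 is true.
  3. (y9 || y4 || !y7) — y9 is true.
  4. (!y8 || y6 || y1) — y1 is true.
  5. (y6 || !y3 || y7) — y6 is true.
  6. (!y7 || !y9 || y3) — !y7 is true.
  7. (y6 || !y9) — y6 is true.
  8. (!y2 || !y8 || !y7) — !y7 is true.
  9. (y3 || !y7 || !y5) — !y7 is true.
  10. (y6 || !y7 || y5) — !y7 is true.
  11. (y5 || y2 || y8) — y8 is true.
  12. (y3 || y6) — y3 is true.
  13. (!y9 || y5 || !y1) — y5 is true.
  14. (y8 || y2 || y6) — y8 is true.
  15. (!y1 || y2) — y2 is true.
  16. (!y9 || y1) — y1 is true.
  17. (y9 || y7 || !y5) — y9 is true.
  18. (!y2 || y5) — y5 is true.
  19. (y9 || y1) — y1 is true.
  20. (y9 || y2 || !y3) — y9 is true.
  21. (y4 || y9 || !y3) — y9 is true.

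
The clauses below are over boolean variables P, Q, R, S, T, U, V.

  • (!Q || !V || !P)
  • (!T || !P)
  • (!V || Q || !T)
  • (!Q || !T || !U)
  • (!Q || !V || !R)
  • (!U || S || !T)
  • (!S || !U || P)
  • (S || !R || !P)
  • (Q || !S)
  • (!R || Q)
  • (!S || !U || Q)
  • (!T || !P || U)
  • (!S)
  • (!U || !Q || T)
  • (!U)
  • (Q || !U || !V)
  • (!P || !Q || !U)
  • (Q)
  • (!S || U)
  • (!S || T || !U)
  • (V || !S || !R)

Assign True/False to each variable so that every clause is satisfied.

P=False, Q=True, R=True, S=False, T=False, U=False, V=False

Check each clause:
  1. (!P || !Q || !V) — !V is true.
  2. (!P || !T) — !T is true.
  3. (!V || Q || !T) — !V is true.
  4. (!Q || !T || !U) — !U is true.
  5. (!R || !V || !Q) — !V is true.
  6. (!T || S || !U) — !U is true.
  7. (P || !S || !U) — !U is true.
  8. (S || !R || !P) — !P is true.
  9. (Q || !S) — Q is true.
  10. (!R || Q) — Q is true.
  11. (Q || !U || !S) — Q is true.
  12. (!T || !P || U) — !T is true.
  13. (!S) — !S is true.
  14. (!Q || !U || T) — !U is true.
  15. (!U) — !U is true.
  16. (!V || !U || Q) — !V is true.
  17. (!P || !Q || !U) — !U is true.
  18. (Q) — Q is true.
  19. (!S || U) — !S is true.
  20. (!S || !U || T) — !U is true.
  21. (!S || !R || V) — !S is true.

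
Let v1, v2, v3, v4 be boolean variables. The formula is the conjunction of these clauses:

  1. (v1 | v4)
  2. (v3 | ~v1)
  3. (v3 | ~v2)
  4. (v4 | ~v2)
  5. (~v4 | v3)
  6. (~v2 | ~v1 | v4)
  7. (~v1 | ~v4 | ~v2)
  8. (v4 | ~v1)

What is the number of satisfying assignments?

The models are:
  v1=0 v2=0 v3=1 v4=1
  v1=0 v2=1 v3=1 v4=1
  v1=1 v2=0 v3=1 v4=1
That's 3 in total.

3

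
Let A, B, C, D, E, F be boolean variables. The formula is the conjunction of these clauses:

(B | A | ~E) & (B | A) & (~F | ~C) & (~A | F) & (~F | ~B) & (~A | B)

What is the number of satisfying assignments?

Satisfying assignments:
  A=F B=T C=F D=F E=F F=F
  A=F B=T C=F D=F E=T F=F
  A=F B=T C=F D=T E=F F=F
  A=F B=T C=F D=T E=T F=F
  A=F B=T C=T D=F E=F F=F
  A=F B=T C=T D=F E=T F=F
  A=F B=T C=T D=T E=F F=F
  A=F B=T C=T D=T E=T F=F
That's 8 in total.

8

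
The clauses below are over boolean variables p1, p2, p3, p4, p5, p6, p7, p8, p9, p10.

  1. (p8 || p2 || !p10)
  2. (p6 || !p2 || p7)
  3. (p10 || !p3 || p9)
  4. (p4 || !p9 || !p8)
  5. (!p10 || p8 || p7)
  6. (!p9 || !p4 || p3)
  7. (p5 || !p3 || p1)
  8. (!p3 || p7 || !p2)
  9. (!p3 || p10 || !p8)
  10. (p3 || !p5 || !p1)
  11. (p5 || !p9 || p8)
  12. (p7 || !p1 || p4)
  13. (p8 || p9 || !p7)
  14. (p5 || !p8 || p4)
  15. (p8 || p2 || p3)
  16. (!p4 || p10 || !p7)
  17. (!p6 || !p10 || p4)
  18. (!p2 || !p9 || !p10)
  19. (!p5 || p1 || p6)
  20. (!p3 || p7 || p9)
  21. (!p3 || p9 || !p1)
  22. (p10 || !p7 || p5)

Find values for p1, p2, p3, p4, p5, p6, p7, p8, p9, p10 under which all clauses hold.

Set p1 = False and propagate.
Try p2 = True.
Try p3 = False.
The remaining clauses are satisfied by p4 = True, p5 = False, p6 = False, p7 = True, p8 = True, p9 = False, p10 = True.

p1=False  p2=True  p3=False  p4=True  p5=False  p6=False  p7=True  p8=True  p9=False  p10=True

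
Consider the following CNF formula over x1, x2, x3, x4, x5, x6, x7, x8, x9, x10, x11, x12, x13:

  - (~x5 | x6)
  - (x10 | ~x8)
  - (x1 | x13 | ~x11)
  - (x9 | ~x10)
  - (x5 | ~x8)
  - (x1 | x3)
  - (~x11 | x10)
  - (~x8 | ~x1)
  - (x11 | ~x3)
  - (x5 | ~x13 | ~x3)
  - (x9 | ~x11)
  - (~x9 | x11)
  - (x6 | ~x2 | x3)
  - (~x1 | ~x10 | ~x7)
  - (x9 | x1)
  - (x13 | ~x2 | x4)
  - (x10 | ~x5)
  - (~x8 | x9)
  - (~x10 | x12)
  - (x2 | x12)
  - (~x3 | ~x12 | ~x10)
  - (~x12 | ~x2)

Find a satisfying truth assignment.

x1 = True, x2 = True, x3 = False, x4 = True, x5 = False, x6 = True, x7 = True, x8 = False, x9 = False, x10 = False, x11 = False, x12 = False, x13 = False

Check each clause:
  1. (~x5 | x6) — ~x5 is true.
  2. (x10 | ~x8) — ~x8 is true.
  3. (~x11 | x1 | x13) — x1 is true.
  4. (~x10 | x9) — ~x10 is true.
  5. (~x8 | x5) — ~x8 is true.
  6. (x3 | x1) — x1 is true.
  7. (x10 | ~x11) — ~x11 is true.
  8. (~x8 | ~x1) — ~x8 is true.
  9. (~x3 | x11) — ~x3 is true.
  10. (x5 | ~x13 | ~x3) — ~x3 is true.
  11. (~x11 | x9) — ~x11 is true.
  12. (~x9 | x11) — ~x9 is true.
  13. (x3 | ~x2 | x6) — x6 is true.
  14. (~x1 | ~x10 | ~x7) — ~x10 is true.
  15. (x1 | x9) — x1 is true.
  16. (x4 | ~x2 | x13) — x4 is true.
  17. (~x5 | x10) — ~x5 is true.
  18. (x9 | ~x8) — ~x8 is true.
  19. (x12 | ~x10) — ~x10 is true.
  20. (x2 | x12) — x2 is true.
  21. (~x10 | ~x3 | ~x12) — ~x12 is true.
  22. (~x12 | ~x2) — ~x12 is true.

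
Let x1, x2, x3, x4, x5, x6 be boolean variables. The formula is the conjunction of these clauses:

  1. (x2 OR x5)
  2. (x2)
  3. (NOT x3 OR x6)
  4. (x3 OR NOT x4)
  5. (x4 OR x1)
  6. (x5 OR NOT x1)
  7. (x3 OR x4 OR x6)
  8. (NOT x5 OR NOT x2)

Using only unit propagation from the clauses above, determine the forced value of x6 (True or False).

True

(x2) is a unit clause: x2 = True.
In (NOT x2 OR NOT x5), NOT x2 is now false; NOT x5 must hold, so x5 = False.
(NOT x1 OR x5): since x5 = False, the clause reduces to (NOT x1). x1 = False.
(x4 OR x1) with x1 = False leaves only x4, so x4 = True.
From (NOT x4 OR x3) and x4 = True: x3 = True.
In (NOT x3 OR x6), NOT x3 is now false; x6 must hold, so x6 = True.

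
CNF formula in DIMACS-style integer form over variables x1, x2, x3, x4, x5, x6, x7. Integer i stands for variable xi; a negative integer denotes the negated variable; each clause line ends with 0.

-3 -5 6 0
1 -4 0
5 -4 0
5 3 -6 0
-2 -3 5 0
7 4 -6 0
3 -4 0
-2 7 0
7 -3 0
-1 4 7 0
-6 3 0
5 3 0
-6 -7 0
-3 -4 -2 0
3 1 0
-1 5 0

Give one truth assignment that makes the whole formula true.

x1=True, x2=True, x3=False, x4=False, x5=True, x6=False, x7=True

Branch on x1: take x1 = True.
  then x5 is forced to True.
Branch on x2: take x2 = True.
  then x7 is forced to True.
  then x6 is forced to False.
  then x3 is forced to False.
  then x4 is forced to False.
Every clause has at least one true literal under this assignment.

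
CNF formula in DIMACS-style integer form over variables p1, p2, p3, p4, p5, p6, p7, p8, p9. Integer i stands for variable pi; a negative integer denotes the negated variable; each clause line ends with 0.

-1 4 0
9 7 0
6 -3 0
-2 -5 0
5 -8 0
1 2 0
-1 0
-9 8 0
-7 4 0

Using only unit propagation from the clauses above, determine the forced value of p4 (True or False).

(NOT p1) stands alone — p1 = False.
(p2 OR p1) with p1 = False leaves only p2, so p2 = True.
In (NOT p5 OR NOT p2), NOT p2 is now false; NOT p5 must hold, so p5 = False.
In (p5 OR NOT p8), p5 is now false; NOT p8 must hold, so p8 = False.
(p8 OR NOT p9): since p8 = False, the clause reduces to (NOT p9). p9 = False.
In (p9 OR p7), p9 is now false; p7 must hold, so p7 = True.
(p4 OR NOT p7) with p7 = True leaves only p4, so p4 = True.

True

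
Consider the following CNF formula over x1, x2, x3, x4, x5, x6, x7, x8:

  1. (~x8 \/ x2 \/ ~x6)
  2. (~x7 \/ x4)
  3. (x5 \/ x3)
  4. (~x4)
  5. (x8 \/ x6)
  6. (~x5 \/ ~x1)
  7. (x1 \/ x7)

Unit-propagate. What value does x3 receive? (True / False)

Unit clause (~x4) sets x4 = False.
From (x4 \/ ~x7) and x4 = False: x7 = False.
(x1 \/ x7) with x7 = False leaves only x1, so x1 = True.
(~x5 \/ ~x1) with x1 = True leaves only ~x5, so x5 = False.
In (x5 \/ x3), x5 is now false; x3 must hold, so x3 = True.

True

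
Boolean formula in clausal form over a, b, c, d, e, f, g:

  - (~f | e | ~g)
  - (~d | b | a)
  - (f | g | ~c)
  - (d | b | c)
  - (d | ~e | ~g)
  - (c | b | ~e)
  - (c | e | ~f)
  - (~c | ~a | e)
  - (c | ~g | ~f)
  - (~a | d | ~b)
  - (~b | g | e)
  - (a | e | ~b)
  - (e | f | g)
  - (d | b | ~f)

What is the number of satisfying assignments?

21

Split on e, then b.
  e=1, b=1: 15 of the 32 assignments to (a,c,d,f,g) work.
  e=1, b=0: remaining (a,c,d,f,g) ∈ {(1,1,1,0,1); (1,1,1,1,0); (1,1,1,1,1)} — 3.
  e=0, b=1: remaining (a,c,d,f,g) ∈ {(1,0,1,0,1)} — 1.
  e=0, b=0: remaining (a,c,d,f,g) ∈ {(0,1,0,0,1); (1,0,1,0,1)} — 2.
Total: 15 + 3 + 1 + 2 = 21.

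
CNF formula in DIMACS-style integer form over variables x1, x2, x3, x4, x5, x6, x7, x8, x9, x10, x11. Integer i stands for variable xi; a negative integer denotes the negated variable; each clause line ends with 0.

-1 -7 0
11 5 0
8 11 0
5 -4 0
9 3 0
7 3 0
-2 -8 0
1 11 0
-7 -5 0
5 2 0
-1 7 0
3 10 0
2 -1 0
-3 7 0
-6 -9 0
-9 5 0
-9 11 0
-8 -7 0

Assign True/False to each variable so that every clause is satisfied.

x1=F, x2=T, x3=T, x4=F, x5=F, x6=F, x7=T, x8=F, x9=F, x10=F, x11=T

Pure literal: x4 appears only negated; assign x4 = False.
x6 occurs only negated in the remaining clauses — set x6 = False.
Try x1 = False.
  then x11 is forced to True.
Set x2 = True and propagate.
  then x8 is forced to False.
For the remaining variables, x3 = True, x5 = False, x7 = True, x9 = False, x10 = False works.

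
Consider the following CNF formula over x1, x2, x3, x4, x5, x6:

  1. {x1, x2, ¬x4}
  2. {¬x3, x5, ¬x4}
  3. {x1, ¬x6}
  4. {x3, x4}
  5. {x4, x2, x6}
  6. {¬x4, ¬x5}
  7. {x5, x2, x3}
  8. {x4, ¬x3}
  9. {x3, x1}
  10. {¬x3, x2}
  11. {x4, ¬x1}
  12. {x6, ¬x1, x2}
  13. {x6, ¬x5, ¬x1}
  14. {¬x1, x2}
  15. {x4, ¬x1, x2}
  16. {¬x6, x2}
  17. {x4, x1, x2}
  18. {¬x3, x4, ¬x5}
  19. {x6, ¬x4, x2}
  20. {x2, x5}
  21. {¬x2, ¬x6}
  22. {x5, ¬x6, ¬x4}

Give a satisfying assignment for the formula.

x1=T  x2=T  x3=F  x4=T  x5=F  x6=F

Set x1 = True and propagate.
  then x4 is forced to True.
  then x5 is forced to False.
  then x3 is forced to False.
  then x2 is forced to True.
  then x6 is forced to False.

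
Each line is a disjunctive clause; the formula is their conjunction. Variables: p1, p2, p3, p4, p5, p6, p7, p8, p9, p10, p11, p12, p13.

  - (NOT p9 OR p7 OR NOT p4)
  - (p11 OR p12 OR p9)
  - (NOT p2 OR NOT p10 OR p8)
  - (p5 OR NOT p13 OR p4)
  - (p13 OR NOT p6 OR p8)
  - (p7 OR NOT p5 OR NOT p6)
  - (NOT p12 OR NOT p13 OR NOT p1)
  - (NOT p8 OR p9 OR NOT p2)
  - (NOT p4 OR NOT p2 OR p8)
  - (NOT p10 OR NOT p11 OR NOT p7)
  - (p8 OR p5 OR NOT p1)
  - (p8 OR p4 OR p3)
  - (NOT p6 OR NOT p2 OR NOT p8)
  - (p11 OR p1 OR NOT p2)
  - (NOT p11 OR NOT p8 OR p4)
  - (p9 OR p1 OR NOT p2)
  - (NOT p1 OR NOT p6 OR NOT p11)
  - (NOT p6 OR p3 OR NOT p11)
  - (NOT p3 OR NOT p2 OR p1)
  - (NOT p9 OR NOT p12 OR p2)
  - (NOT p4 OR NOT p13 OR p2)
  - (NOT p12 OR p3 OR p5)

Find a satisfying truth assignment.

p1 = True  p2 = False  p3 = False  p4 = False  p5 = False  p6 = False  p7 = True  p8 = True  p9 = True  p10 = True  p11 = False  p12 = False  p13 = False

Check each clause:
  1. (p7 OR NOT p9 OR NOT p4) — NOT p4 is true.
  2. (p11 OR p9 OR p12) — p9 is true.
  3. (p8 OR NOT p2 OR NOT p10) — p8 is true.
  4. (NOT p13 OR p4 OR p5) — NOT p13 is true.
  5. (p8 OR NOT p6 OR p13) — p8 is true.
  6. (NOT p5 OR NOT p6 OR p7) — NOT p6 is true.
  7. (NOT p13 OR NOT p12 OR NOT p1) — NOT p13 is true.
  8. (p9 OR NOT p2 OR NOT p8) — p9 is true.
  9. (p8 OR NOT p2 OR NOT p4) — p8 is true.
  10. (NOT p7 OR NOT p11 OR NOT p10) — NOT p11 is true.
  11. (p5 OR NOT p1 OR p8) — p8 is true.
  12. (p3 OR p4 OR p8) — p8 is true.
  13. (NOT p8 OR NOT p2 OR NOT p6) — NOT p6 is true.
  14. (p1 OR p11 OR NOT p2) — p1 is true.
  15. (NOT p11 OR p4 OR NOT p8) — NOT p11 is true.
  16. (p1 OR NOT p2 OR p9) — p1 is true.
  17. (NOT p6 OR NOT p1 OR NOT p11) — NOT p6 is true.
  18. (NOT p11 OR NOT p6 OR p3) — NOT p6 is true.
  19. (NOT p2 OR p1 OR NOT p3) — p1 is true.
  20. (p2 OR NOT p9 OR NOT p12) — NOT p12 is true.
  21. (NOT p13 OR NOT p4 OR p2) — NOT p13 is true.
  22. (p3 OR p5 OR NOT p12) — NOT p12 is true.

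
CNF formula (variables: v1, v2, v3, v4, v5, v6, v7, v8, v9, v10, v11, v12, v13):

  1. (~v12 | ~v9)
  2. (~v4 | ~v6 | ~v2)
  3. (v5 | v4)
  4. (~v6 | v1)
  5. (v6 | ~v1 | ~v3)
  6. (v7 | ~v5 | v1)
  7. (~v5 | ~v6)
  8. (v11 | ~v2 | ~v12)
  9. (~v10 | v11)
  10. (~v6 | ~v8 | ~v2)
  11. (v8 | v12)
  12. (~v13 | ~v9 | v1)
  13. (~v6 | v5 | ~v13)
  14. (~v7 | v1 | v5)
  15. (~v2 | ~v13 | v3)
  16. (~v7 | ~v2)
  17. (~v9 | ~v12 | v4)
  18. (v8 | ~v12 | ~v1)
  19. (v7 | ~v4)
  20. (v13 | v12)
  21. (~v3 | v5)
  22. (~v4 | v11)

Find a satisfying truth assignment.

v1=False  v2=False  v3=True  v4=True  v5=True  v6=False  v7=True  v8=False  v9=False  v10=True  v11=True  v12=True  v13=False

Check each clause:
  1. (~v12 | ~v9) — ~v9 is true.
  2. (~v2 | ~v6 | ~v4) — ~v6 is true.
  3. (v5 | v4) — v4 is true.
  4. (~v6 | v1) — ~v6 is true.
  5. (~v3 | ~v1 | v6) — ~v1 is true.
  6. (v7 | v1 | ~v5) — v7 is true.
  7. (~v6 | ~v5) — ~v6 is true.
  8. (~v2 | v11 | ~v12) — v11 is true.
  9. (v11 | ~v10) — v11 is true.
  10. (~v2 | ~v8 | ~v6) — ~v8 is true.
  11. (v12 | v8) — v12 is true.
  12. (~v13 | v1 | ~v9) — ~v13 is true.
  13. (~v13 | ~v6 | v5) — ~v6 is true.
  14. (v1 | ~v7 | v5) — v5 is true.
  15. (~v2 | v3 | ~v13) — v3 is true.
  16. (~v2 | ~v7) — ~v2 is true.
  17. (~v12 | ~v9 | v4) — v4 is true.
  18. (v8 | ~v12 | ~v1) — ~v1 is true.
  19. (v7 | ~v4) — v7 is true.
  20. (v13 | v12) — v12 is true.
  21. (~v3 | v5) — v5 is true.
  22. (~v4 | v11) — v11 is true.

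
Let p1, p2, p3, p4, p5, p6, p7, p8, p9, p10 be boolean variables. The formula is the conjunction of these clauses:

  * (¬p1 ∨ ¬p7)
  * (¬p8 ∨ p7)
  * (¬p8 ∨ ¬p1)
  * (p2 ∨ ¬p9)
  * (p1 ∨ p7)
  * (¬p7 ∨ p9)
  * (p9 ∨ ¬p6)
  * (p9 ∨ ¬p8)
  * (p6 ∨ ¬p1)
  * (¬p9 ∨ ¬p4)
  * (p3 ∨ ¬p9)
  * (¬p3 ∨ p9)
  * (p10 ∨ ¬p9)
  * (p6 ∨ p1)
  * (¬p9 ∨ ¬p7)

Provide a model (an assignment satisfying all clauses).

p1=1, p2=1, p3=1, p4=0, p5=1, p6=1, p7=0, p8=0, p9=1, p10=1

Pure literal: p2 appears only positively; assign p2 = True.
p4 occurs only negated in the remaining clauses — set p4 = False.
Branch on p1: take p1 = True.
  then p7 is forced to False.
  then p8 is forced to False.
  then p6 is forced to True.
  then p9 is forced to True.
  then p3 is forced to True.
  then p10 is forced to True.
p5 is now unconstrained; take p5 = True.
Check each clause:
  1. (¬p7 ∨ ¬p1) — ¬p7 is true.
  2. (¬p8 ∨ p7) — ¬p8 is true.
  3. (¬p8 ∨ ¬p1) — ¬p8 is true.
  4. (¬p9 ∨ p2) — p2 is true.
  5. (p7 ∨ p1) — p1 is true.
  6. (p9 ∨ ¬p7) — p9 is true.
  7. (p9 ∨ ¬p6) — p9 is true.
  8. (¬p8 ∨ p9) — ¬p8 is true.
  9. (¬p1 ∨ p6) — p6 is true.
  10. (¬p4 ∨ ¬p9) — ¬p4 is true.
  11. (p3 ∨ ¬p9) — p3 is true.
  12. (p9 ∨ ¬p3) — p9 is true.
  13. (¬p9 ∨ p10) — p10 is true.
  14. (p1 ∨ p6) — p1 is true.
  15. (¬p9 ∨ ¬p7) — ¬p7 is true.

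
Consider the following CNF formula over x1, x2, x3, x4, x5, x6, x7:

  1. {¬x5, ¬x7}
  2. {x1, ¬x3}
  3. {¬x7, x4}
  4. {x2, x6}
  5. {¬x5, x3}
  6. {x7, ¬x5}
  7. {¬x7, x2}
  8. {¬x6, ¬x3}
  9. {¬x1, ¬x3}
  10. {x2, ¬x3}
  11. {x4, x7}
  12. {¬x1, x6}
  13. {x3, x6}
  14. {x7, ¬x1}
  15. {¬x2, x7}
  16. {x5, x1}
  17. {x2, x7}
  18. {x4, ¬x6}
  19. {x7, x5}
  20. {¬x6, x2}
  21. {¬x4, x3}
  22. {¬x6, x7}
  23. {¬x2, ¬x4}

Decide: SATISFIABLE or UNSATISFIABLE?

UNSATISFIABLE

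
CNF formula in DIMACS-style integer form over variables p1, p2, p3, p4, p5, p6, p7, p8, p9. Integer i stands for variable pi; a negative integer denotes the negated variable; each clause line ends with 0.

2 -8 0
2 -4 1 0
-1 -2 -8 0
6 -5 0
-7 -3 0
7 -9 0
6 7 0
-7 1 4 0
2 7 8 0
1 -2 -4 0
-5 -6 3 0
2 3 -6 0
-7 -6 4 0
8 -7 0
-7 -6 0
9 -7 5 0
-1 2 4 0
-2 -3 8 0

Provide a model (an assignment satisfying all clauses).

p1 = F, p2 = T, p3 = F, p4 = F, p5 = F, p6 = T, p7 = F, p8 = T, p9 = F

Set p1 = False and propagate.
For the remaining variables, p2 = True, p3 = False, p4 = False, p5 = False, p6 = True, p7 = False, p8 = True, p9 = False works.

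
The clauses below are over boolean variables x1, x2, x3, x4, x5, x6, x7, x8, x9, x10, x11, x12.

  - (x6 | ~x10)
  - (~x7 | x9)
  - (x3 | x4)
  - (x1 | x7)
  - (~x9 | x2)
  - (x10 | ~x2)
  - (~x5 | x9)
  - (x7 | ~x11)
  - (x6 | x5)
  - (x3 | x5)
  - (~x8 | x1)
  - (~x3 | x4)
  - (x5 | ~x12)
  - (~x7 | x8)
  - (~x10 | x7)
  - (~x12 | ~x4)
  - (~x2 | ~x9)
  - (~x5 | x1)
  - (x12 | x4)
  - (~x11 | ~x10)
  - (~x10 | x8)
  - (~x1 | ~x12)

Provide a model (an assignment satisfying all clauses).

Pure literal: x6 appears only positively; assign x6 = True.
Pure literal: x11 appears only negated; assign x11 = False.
Set x1 = True and propagate.
  then x12 is forced to False.
  then x4 is forced to True.
Try x2 = False.
  then x9 is forced to False.
  then x7 is forced to False.
  then x5 is forced to False.
  then x3 is forced to True.
  then x10 is forced to False.
x8 is now unconstrained; take x8 = False.
Check each clause:
  1. (~x10 | x6) — x6 is true.
  2. (x9 | ~x7) — ~x7 is true.
  3. (x3 | x4) — x3 is true.
  4. (x7 | x1) — x1 is true.
  5. (x2 | ~x9) — ~x9 is true.
  6. (x10 | ~x2) — ~x2 is true.
  7. (~x5 | x9) — ~x5 is true.
  8. (~x11 | x7) — ~x11 is true.
  9. (x5 | x6) — x6 is true.
  10. (x5 | x3) — x3 is true.
  11. (~x8 | x1) — ~x8 is true.
  12. (x4 | ~x3) — x4 is true.
  13. (x5 | ~x12) — ~x12 is true.
  14. (~x7 | x8) — ~x7 is true.
  15. (x7 | ~x10) — ~x10 is true.
  16. (~x4 | ~x12) — ~x12 is true.
  17. (~x9 | ~x2) — ~x2 is true.
  18. (x1 | ~x5) — x1 is true.
  19. (x4 | x12) — x4 is true.
  20. (~x10 | ~x11) — ~x11 is true.
  21. (x8 | ~x10) — ~x10 is true.
  22. (~x1 | ~x12) — ~x12 is true.

x1=T, x2=F, x3=T, x4=T, x5=F, x6=T, x7=F, x8=F, x9=F, x10=F, x11=F, x12=F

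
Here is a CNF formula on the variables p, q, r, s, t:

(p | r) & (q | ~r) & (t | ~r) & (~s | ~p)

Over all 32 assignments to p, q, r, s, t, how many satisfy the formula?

7

Satisfying assignments:
  p=F q=T r=T s=F t=T
  p=F q=T r=T s=T t=T
  p=T q=F r=F s=F t=F
  p=T q=F r=F s=F t=T
  p=T q=T r=F s=F t=F
  p=T q=T r=F s=F t=T
  p=T q=T r=T s=F t=T
Count: 7.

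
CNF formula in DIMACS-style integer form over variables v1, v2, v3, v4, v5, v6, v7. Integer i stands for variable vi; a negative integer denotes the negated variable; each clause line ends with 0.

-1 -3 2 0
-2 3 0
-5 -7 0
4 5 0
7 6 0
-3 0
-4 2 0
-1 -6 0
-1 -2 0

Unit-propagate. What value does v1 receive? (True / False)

Unit clause (NOT v3) sets v3 = False.
(NOT v2 OR v3) with v3 = False leaves only NOT v2, so v2 = False.
From (v2 OR NOT v4) and v2 = False: v4 = False.
(v5 OR v4): since v4 = False, the clause reduces to (v5). v5 = True.
In (NOT v5 OR NOT v7), NOT v5 is now false; NOT v7 must hold, so v7 = False.
(v7 OR v6) with v7 = False leaves only v6, so v6 = True.
(NOT v6 OR NOT v1): since v6 = True, the clause reduces to (NOT v1). v1 = False.

False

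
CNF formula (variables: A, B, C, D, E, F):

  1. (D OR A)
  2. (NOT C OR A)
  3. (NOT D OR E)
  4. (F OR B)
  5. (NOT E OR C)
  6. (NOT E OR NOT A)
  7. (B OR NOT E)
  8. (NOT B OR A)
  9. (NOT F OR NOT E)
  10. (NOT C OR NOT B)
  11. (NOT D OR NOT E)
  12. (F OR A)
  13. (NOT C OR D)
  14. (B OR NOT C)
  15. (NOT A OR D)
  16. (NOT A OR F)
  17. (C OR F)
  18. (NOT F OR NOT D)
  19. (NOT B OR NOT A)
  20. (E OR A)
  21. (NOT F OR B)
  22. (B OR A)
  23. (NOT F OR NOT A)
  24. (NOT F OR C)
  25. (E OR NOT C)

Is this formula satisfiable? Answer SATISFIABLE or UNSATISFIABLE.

UNSATISFIABLE

A = True:
  propagation gives E=False, D=False; an empty clause results — contradiction.
A = False:
  propagation gives D=True, C=False, E=True; an empty clause results — contradiction.
Every branch closes, so no satisfying assignment exists.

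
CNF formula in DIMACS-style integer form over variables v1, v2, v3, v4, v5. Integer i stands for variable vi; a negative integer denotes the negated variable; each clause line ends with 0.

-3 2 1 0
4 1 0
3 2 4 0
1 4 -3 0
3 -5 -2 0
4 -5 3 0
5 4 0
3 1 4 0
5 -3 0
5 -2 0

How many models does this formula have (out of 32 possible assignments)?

Case analysis on v3 and v4:
  v3=T, v4=T: remaining (v1,v2,v5) ∈ {(F,T,T); (T,F,T); (T,T,T)} — 3.
  v3=T, v4=F: remaining (v1,v2,v5) ∈ {(T,F,T); (T,T,T)} — 2.
  v3=F, v4=T: remaining (v1,v2,v5) ∈ {(F,F,F); (F,F,T); (T,F,F); (T,F,T)} — 4.
  v3=F, v4=F: a clause becomes empty — 0.
Total: 3 + 2 + 4 + 0 = 9.

9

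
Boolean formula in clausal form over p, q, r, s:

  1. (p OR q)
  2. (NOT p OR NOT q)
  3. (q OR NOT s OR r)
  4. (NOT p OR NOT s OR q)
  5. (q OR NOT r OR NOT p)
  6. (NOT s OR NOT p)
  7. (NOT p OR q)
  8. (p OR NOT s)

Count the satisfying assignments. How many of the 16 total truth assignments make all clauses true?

2

The models are:
  p=0 q=1 r=0 s=0
  p=0 q=1 r=1 s=0
Count: 2.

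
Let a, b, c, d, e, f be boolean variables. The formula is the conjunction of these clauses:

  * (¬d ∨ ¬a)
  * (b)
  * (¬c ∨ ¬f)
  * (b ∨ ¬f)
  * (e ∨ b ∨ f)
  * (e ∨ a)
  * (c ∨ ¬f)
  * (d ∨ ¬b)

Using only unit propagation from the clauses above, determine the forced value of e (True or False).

True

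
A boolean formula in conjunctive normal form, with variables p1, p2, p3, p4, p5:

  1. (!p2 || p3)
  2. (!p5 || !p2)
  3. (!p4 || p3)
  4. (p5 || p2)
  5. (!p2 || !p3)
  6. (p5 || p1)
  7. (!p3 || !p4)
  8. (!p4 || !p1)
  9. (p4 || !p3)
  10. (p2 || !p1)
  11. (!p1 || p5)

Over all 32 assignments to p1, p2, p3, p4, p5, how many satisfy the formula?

1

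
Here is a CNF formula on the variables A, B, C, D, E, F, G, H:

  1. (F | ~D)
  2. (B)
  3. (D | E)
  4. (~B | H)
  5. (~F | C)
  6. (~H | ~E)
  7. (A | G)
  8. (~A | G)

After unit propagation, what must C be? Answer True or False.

(B) stands alone — B = True.
In (~B | H), ~B is now false; H must hold, so H = True.
In (~H | ~E), ~H is now false; ~E must hold, so E = False.
In (E | D), E is now false; D must hold, so D = True.
From (~D | F) and D = True: F = True.
(C | ~F): since F = True, the clause reduces to (C). C = True.

True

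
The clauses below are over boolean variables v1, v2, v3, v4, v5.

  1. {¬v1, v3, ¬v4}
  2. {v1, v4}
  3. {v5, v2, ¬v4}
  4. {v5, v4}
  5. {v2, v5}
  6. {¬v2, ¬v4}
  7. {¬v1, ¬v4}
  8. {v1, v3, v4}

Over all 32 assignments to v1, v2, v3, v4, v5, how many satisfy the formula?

The models are:
  v1=F v2=F v3=F v4=T v5=T
  v1=F v2=F v3=T v4=T v5=T
  v1=T v2=F v3=F v4=F v5=T
  v1=T v2=F v3=T v4=F v5=T
  v1=T v2=T v3=F v4=F v5=T
  v1=T v2=T v3=T v4=F v5=T
Count: 6.

6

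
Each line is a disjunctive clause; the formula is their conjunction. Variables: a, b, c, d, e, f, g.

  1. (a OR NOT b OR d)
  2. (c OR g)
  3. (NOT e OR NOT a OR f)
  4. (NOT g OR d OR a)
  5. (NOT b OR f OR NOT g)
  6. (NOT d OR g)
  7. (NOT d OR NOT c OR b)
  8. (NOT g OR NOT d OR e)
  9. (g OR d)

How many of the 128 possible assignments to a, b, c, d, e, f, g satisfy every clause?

17

Split on d, then g.
  d=1, g=1: 7 of the 32 assignments to (a,b,c,e,f) work.
  d=1, g=0: a clause becomes empty — 0.
  d=0, g=1: c free; 5 ways for (a,b,e,f) × 2^1 = 10.
  d=0, g=0: a clause becomes empty — 0.
Total: 7 + 0 + 10 + 0 = 17.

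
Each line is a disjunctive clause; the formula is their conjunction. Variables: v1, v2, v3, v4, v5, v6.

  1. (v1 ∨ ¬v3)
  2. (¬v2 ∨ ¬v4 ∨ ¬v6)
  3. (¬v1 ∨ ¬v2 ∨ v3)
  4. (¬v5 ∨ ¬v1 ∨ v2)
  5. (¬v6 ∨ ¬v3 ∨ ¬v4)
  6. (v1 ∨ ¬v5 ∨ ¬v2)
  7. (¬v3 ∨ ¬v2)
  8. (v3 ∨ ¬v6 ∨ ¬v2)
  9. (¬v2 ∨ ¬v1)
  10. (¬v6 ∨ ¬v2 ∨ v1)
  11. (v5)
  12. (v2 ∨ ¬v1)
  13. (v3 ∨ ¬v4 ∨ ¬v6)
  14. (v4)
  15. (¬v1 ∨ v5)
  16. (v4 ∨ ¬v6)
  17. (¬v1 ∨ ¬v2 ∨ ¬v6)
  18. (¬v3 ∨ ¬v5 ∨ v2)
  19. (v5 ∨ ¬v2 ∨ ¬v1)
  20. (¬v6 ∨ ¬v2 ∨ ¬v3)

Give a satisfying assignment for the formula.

The clause (v5) is unit: v5 must be True.
(v4) is a unit clause, so v4 = True.
Pure literal: v6 appears only negated; assign v6 = False.
Set v1 = False and propagate.
  then v3 is forced to False.
  then v2 is forced to False.
Every clause has at least one true literal under this assignment.
Check each clause:
  1. (¬v3 ∨ v1) — ¬v3 is true.
  2. (¬v6 ∨ ¬v4 ∨ ¬v2) — ¬v6 is true.
  3. (¬v2 ∨ ¬v1 ∨ v3) — ¬v2 is true.
  4. (v2 ∨ ¬v1 ∨ ¬v5) — ¬v1 is true.
  5. (¬v3 ∨ ¬v4 ∨ ¬v6) — ¬v6 is true.
  6. (¬v2 ∨ ¬v5 ∨ v1) — ¬v2 is true.
  7. (¬v3 ∨ ¬v2) — ¬v3 is true.
  8. (¬v6 ∨ ¬v2 ∨ v3) — ¬v6 is true.
  9. (¬v1 ∨ ¬v2) — ¬v1 is true.
  10. (¬v2 ∨ ¬v6 ∨ v1) — ¬v6 is true.
  11. (v5) — v5 is true.
  12. (¬v1 ∨ v2) — ¬v1 is true.
  13. (v3 ∨ ¬v4 ∨ ¬v6) — ¬v6 is true.
  14. (v4) — v4 is true.
  15. (¬v1 ∨ v5) — v5 is true.
  16. (v4 ∨ ¬v6) — ¬v6 is true.
  17. (¬v1 ∨ ¬v2 ∨ ¬v6) — ¬v6 is true.
  18. (¬v3 ∨ v2 ∨ ¬v5) — ¬v3 is true.
  19. (¬v2 ∨ v5 ∨ ¬v1) — v5 is true.
  20. (¬v3 ∨ ¬v2 ∨ ¬v6) — ¬v6 is true.

v1 = False, v2 = False, v3 = False, v4 = True, v5 = True, v6 = False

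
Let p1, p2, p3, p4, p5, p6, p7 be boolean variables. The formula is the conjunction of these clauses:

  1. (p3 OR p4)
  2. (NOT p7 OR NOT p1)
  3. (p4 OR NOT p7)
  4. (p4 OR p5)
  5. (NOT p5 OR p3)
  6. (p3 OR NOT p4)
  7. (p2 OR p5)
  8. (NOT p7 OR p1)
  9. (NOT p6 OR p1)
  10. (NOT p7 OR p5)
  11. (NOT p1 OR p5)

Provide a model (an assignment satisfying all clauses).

p1=T  p2=F  p3=T  p4=T  p5=T  p6=F  p7=F

Check each clause:
  1. (p3 OR p4) — p3 is true.
  2. (NOT p1 OR NOT p7) — NOT p7 is true.
  3. (p4 OR NOT p7) — NOT p7 is true.
  4. (p5 OR p4) — p4 is true.
  5. (NOT p5 OR p3) — p3 is true.
  6. (NOT p4 OR p3) — p3 is true.
  7. (p2 OR p5) — p5 is true.
  8. (p1 OR NOT p7) — p1 is true.
  9. (p1 OR NOT p6) — p1 is true.
  10. (p5 OR NOT p7) — NOT p7 is true.
  11. (NOT p1 OR p5) — p5 is true.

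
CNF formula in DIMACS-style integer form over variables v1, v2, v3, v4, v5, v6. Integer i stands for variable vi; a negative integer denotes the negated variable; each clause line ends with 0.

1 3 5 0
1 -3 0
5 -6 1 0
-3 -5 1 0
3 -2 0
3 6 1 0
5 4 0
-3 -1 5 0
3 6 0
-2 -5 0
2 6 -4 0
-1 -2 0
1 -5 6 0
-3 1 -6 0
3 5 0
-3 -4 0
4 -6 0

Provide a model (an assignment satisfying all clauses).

v1 = False, v2 = False, v3 = False, v4 = True, v5 = True, v6 = True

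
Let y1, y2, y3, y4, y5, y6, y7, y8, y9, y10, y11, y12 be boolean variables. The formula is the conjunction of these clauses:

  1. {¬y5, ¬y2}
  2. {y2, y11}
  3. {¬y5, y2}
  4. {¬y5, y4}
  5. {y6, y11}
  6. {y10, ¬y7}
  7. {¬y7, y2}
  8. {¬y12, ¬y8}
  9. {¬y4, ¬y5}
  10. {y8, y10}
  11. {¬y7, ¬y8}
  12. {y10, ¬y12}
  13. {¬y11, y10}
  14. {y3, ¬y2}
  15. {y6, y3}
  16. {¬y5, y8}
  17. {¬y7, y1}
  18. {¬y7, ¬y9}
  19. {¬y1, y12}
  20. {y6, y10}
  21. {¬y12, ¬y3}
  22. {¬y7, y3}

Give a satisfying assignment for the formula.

y5 occurs only negated in the remaining clauses — set y5 = False.
Pure literal: y6 appears only positively; assign y6 = True.
Set y1 = False and propagate.
  then y7 is forced to False.
Set y2 = False and propagate.
  then y11 is forced to True.
  then y10 is forced to True.
Set y3 = True and propagate.
  then y12 is forced to False.
y4, y8, y9 are now unconstrained; take y4 = True, y8 = True, y9 = True.
Every clause has at least one true literal under this assignment.

y1=False  y2=False  y3=True  y4=True  y5=False  y6=True  y7=False  y8=True  y9=True  y10=True  y11=True  y12=False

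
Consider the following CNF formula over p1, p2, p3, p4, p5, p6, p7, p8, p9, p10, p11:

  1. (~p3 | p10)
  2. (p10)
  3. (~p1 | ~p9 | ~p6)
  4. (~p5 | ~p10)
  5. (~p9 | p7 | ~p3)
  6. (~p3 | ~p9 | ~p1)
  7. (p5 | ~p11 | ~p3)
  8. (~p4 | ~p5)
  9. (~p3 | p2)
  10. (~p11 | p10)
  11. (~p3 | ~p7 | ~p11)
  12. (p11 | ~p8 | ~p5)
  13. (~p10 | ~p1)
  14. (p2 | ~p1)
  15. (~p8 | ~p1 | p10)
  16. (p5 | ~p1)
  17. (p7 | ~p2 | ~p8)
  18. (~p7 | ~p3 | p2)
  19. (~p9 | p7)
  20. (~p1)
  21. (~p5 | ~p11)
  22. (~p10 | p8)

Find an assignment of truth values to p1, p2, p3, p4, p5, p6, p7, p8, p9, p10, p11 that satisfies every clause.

(p10) is a unit clause, so p10 = True.
(~p5) is a unit clause, so p5 = False.
(~p1) is a unit clause, so p1 = False.
The clause (p8) is unit: p8 must be True.
p3 occurs only negated in the remaining clauses — set p3 = False.
Pure literal: p9 appears only negated; assign p9 = False.
Branch on p2: take p2 = True.
  then p7 is forced to True.
p4, p6, p11 are now unconstrained; take p4 = True, p6 = True, p11 = False.

p1 = F, p2 = T, p3 = F, p4 = T, p5 = F, p6 = T, p7 = T, p8 = T, p9 = F, p10 = T, p11 = F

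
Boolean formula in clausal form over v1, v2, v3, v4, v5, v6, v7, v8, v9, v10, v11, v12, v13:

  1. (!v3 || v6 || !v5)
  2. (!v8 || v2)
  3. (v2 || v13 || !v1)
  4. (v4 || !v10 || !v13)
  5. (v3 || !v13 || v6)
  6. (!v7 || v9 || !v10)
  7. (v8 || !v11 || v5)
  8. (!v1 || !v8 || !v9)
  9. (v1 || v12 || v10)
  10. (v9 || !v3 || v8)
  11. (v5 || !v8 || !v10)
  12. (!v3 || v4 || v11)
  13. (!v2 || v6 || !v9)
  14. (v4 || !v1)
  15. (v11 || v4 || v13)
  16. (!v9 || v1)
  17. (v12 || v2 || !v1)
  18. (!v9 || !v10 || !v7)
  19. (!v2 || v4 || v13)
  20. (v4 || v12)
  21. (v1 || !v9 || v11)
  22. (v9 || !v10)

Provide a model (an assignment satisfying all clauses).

v1=F, v2=F, v3=F, v4=T, v5=F, v6=F, v7=F, v8=F, v9=F, v10=F, v11=F, v12=T, v13=F

Check each clause:
  1. (v6 || !v3 || !v5) — !v5 is true.
  2. (!v8 || v2) — !v8 is true.
  3. (v13 || v2 || !v1) — !v1 is true.
  4. (!v13 || v4 || !v10) — !v13 is true.
  5. (v3 || !v13 || v6) — !v13 is true.
  6. (!v10 || !v7 || v9) — !v7 is true.
  7. (v8 || !v11 || v5) — !v11 is true.
  8. (!v8 || !v9 || !v1) — !v8 is true.
  9. (v1 || v12 || v10) — v12 is true.
  10. (v8 || !v3 || v9) — !v3 is true.
  11. (v5 || !v10 || !v8) — !v8 is true.
  12. (v11 || v4 || !v3) — v4 is true.
  13. (v6 || !v9 || !v2) — !v2 is true.
  14. (!v1 || v4) — v4 is true.
  15. (v11 || v4 || v13) — v4 is true.
  16. (v1 || !v9) — !v9 is true.
  17. (v12 || !v1 || v2) — v12 is true.
  18. (!v10 || !v9 || !v7) — !v7 is true.
  19. (!v2 || v4 || v13) — v4 is true.
  20. (v4 || v12) — v4 is true.
  21. (v1 || !v9 || v11) — !v9 is true.
  22. (!v10 || v9) — !v10 is true.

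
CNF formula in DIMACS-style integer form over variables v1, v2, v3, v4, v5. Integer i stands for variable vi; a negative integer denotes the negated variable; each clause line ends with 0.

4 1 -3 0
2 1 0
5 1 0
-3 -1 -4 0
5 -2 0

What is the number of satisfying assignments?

Case analysis on v1 and v2:
  v1=1, v2=1: remaining (v3,v4,v5) ∈ {(0,0,1); (0,1,1); (1,0,1)} — 3.
  v1=1, v2=0: v5 free; 3 ways for (v3,v4) × 2^1 = 6.
  v1=0, v2=1: remaining (v3,v4,v5) ∈ {(0,0,1); (0,1,1); (1,1,1)} — 3.
  v1=0, v2=0: a clause becomes empty — 0.
Total: 3 + 6 + 3 + 0 = 12.

12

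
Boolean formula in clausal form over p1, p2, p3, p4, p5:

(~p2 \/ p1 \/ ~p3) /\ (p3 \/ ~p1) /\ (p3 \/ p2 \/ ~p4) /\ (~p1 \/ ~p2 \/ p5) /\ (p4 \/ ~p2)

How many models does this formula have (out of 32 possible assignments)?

13

Split on p2, then p1.
  p2=1, p1=1: remaining (p3,p4,p5) ∈ {(1,1,1)} — 1.
  p2=1, p1=0: remaining (p3,p4,p5) ∈ {(0,1,0); (0,1,1)} — 2.
  p2=0, p1=1: remaining (p3,p4,p5) ∈ {(1,0,0); (1,0,1); (1,1,0); (1,1,1)} — 4.
  p2=0, p1=0: p5 free; 3 ways for (p3,p4) × 2^1 = 6.
Total: 1 + 2 + 4 + 6 = 13.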